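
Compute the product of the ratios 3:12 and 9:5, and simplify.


Compound ratio = (3×9) : (12×5)
= 27:60
GCD = 3
= 9:20

9:20


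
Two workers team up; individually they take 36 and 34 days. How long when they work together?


Rate of A = 1/36 per day
Rate of B = 1/34 per day
Combined rate = 1/36 + 1/34 = 70/1224 ≈ 0.0572 per day
Days = 1 / combined rate = 1224/70
≈ 17.49 days

17.49 days


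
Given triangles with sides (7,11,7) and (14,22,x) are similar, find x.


Scale factor = 14/7 = 2
Missing side = 7 × 2
= 14.0

14.0


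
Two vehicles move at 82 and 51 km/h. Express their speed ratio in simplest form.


Ratio = 82:51
GCD = 1
Simplified = 82:51
Time ratio (same distance) = 51:82
Speed ratio = 82:51

82:51


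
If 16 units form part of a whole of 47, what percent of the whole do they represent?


Percentage = (part / whole) × 100
= (16 / 47) × 100
≈ 34.04%

34.04%


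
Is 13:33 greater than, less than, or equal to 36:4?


13/33 = 0.3939
36/4 = 9.0000
0.3939 < 9.0000, so 13:33 is less
= less than

less than


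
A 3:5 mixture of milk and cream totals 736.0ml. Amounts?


Total parts = 3 + 5 = 8
milk: 736.0 × 3/8 = 276.0ml
cream: 736.0 × 5/8 = 460.0ml
= 276.0ml and 460.0ml

276.0ml and 460.0ml


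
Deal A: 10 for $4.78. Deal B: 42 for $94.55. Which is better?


Deal A: $4.78/10 = $0.4780/unit
Deal B: $94.55/42 = $2.2512/unit
A is cheaper per unit
= Deal A

Deal A


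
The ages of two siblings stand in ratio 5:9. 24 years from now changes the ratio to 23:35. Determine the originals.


Let A = 5k, B = 9k.
(5k + 24) / (9k + 24) = 23/35
Cross-multiply: 35(5k + 24) = 23(9k + 24)
175k + 840 = 207k + 552
175k - 207k = 552 - 840
-32k = -288
k = -288/-32 = 9
A = 5×9 = 45, B = 9×9 = 81
= A = 45, B = 81

A = 45, B = 81


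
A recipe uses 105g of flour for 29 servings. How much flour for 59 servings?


Direct proportion: y/x = constant
k = 105/29 ≈ 3.6207
y₂ = k × 59 = 105 × 59 / 29 = 6195/29
≈ 213.62

213.62


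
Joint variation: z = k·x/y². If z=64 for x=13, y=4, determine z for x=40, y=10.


z = k·x/y²
Solve for k using the known point: k = z·y²/x = 64×16/13 = 1024/13 ≈ 78.7692
Now evaluate at x=40, y=10:
z = k × 40 / 100 = (1024 × 40) / (13 × 100) = 40960/1300
≈ 31.5077

31.5077


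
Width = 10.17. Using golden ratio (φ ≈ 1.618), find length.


φ = (1 + √5) / 2 ≈ 1.618
Length = width × φ = 10.17 × 1.618 = 16.45506
≈ 16.46

16.46


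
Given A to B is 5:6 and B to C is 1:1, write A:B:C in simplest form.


Match B: multiply A:B by 1 → 5:6
Multiply B:C by 6 → 6:6
Combined: 5:6:6
GCD = 1
= 5:6:6

5:6:6


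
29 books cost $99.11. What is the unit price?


Unit rate = total / quantity
= 99.11 / 29
= $3.42 per unit

$3.42 per unit


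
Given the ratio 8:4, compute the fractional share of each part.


Total parts = 8 + 4 = 12
First part: 8/12 = 2/3
Second part: 4/12 = 1/3
= 2/3 and 1/3

2/3 and 1/3


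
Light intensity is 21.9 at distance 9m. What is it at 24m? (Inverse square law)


I₁d₁² = I₂d₂²
I₂ = I₁ × (d₁/d₂)²
= 21.9 × (9/24)²
= 21.9 × 81/576
= 1773.9/576
≈ 3.0797

3.0797


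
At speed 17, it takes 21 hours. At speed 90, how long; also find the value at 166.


Inverse proportion: x × y = constant
k = 17 × 21 = 357
At x=90: k/90 = 3.97
At x=166: k/166 = 2.15
= 3.97 and 2.15

3.97 and 2.15


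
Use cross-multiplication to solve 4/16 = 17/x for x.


Cross multiply: 4 × x = 16 × 17
4x = 272
x = 272 / 4
= 68.00

68.00


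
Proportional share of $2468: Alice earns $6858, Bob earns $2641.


Total income = 6858 + 2641 = $9499
Alice: $2468 × 6858/9499 = $1781.82
Bob: $2468 × 2641/9499 = $686.18
= Alice: $1781.82, Bob: $686.18

Alice: $1781.82, Bob: $686.18


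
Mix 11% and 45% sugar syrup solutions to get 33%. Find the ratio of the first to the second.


Let x parts of 11% mix with y parts of 45%.
11x + 45y = 33(x + y)
11x + 45y = 33x + 33y
x(11 - 33) = y(33 - 45)
x/y = (45 - 33)/(33 - 11) = 12/22
Simplify: 6:11
= 6:11

6:11


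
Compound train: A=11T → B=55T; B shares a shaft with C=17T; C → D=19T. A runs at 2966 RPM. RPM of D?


Stage 1: RPM_B = RPM_A × t_A/t_B = 2966 × 11/55 = 32626/55 = 593.20
B and C share a shaft → RPM_C = RPM_B
Stage 2: RPM_D = RPM_C × t_C/t_D = RPM_A × (t_A×t_C)/(t_B×t_D)
Overall ratio = (11×17)/(55×19) = 187/1045
RPM_D = 2966 × 187/1045 = 554642/1045
≈ 530.76 RPM

530.76 RPM


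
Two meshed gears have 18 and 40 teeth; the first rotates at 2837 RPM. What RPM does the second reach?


Gear ratio = 18:40 = 9:20
RPM_B = RPM_A × (teeth_A / teeth_B)
= 2837 × (18/40)
= 1276.7 RPM

1276.7 RPM


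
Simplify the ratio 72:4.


GCD(72, 4) = 4
72/4 : 4/4
= 18:1

18:1


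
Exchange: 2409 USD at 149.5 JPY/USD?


Amount × rate = 2409 × 149.5
= 360145.50 JPY

360145.50 JPY


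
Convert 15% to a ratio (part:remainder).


15% means 15 parts out of 100; remainder = 85
Part : remainder = 15:85
GCD = 5
= 3:17

3:17


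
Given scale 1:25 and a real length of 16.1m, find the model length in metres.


Model size = real / scale
= 16.1 / 25
= 0.6440 m

0.6440 m


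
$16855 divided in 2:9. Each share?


Total parts = 2 + 9 = 11
Part 1: 16855 × 2/11 = 3064.55
Part 2: 16855 × 9/11 = 13790.45
= Part 1: $3064.55, Part 2: $13790.45

Part 1: $3064.55, Part 2: $13790.45


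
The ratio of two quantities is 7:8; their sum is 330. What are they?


Let A = 7k, B = 8k.
7k + 8k = 330
15k = 330 → k = 330/15 = 22
A = 7×22 = 154, B = 8×22 = 176
= A = 154, B = 176

A = 154, B = 176


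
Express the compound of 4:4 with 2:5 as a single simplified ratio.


Compound ratio = (4×2) : (4×5)
= 8:20
GCD = 4
= 2:5

2:5


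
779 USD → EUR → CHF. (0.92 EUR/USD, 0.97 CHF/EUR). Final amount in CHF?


Step 1: 779 USD × 0.92 = 716.68 EUR
Step 2: 716.68 EUR × 0.97 = 695.18 CHF
Implied rate USD→CHF = 0.92 × 0.97 = 0.8924
= 695.18 CHF

695.18 CHF


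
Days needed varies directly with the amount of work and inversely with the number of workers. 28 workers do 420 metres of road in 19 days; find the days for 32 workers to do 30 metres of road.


Days ∝ work / workers, so d₂ = d₁ × (m₁/m₂) × (w₂/w₁)
Workers factor (inverse): 28/32 = 0.8750
Work factor (direct): 30/420 ≈ 0.0714
d₂ = 19 × 28/32 × 30/420 = (19 × 28 × 30) / (32 × 420) = 15960/13440
≈ 1.19 days

1.19 days


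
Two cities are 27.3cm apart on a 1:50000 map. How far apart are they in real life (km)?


Real distance = map distance × scale
= 27.3cm × 50000
= 1365000 cm = 13650.0 m
= 13.650 km

13.650 km


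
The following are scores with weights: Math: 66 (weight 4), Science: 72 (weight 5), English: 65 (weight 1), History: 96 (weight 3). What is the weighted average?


Numerator = 66×4 + 72×5 + 65×1 + 96×3
= 264 + 360 + 65 + 288
= 977
Total weight = 13
Weighted avg = 977/13
= 75.15

75.15


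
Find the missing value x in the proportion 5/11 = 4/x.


Cross multiply: 5 × x = 11 × 4
5x = 44
x = 44 / 5
= 8.80

8.80


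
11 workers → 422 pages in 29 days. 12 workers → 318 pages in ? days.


Days ∝ work / workers, so d₂ = d₁ × (m₁/m₂) × (w₂/w₁)
Workers factor (inverse): 11/12 ≈ 0.9167
Work factor (direct): 318/422 ≈ 0.7536
d₂ = 29 × 11/12 × 318/422 = (29 × 11 × 318) / (12 × 422) = 101442/5064
≈ 20.03 days

20.03 days


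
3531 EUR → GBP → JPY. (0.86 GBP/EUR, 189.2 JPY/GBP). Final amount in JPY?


Step 1: 3531 EUR × 0.86 = 3036.66 GBP
Step 2: 3036.66 GBP × 189.2 = 574536.07 JPY
Implied rate EUR→JPY = 0.86 × 189.2 = 162.7120
= 574536.07 JPY

574536.07 JPY


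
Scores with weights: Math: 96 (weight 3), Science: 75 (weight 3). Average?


Numerator = 96×3 + 75×3
= 288 + 225
= 513
Total weight = 6
Weighted avg = 513/6
= 85.50

85.50


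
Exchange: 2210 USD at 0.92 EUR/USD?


Amount × rate = 2210 × 0.92
= 2033.20 EUR

2033.20 EUR


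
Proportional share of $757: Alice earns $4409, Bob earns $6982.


Total income = 4409 + 6982 = $11391
Alice: $757 × 4409/11391 = $293.00
Bob: $757 × 6982/11391 = $464.00
= Alice: $293.00, Bob: $464.00

Alice: $293.00, Bob: $464.00


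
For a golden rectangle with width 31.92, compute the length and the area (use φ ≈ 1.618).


φ = (1 + √5) / 2 ≈ 1.618
Length = width × φ = 31.92 × 1.618 = 51.64656
≈ 51.65
Area = width × length = 31.92 × 51.64656 = 1648.5581952 ≈ 1648.56
= Length: 51.65, Area: 1648.56

Length: 51.65, Area: 1648.56


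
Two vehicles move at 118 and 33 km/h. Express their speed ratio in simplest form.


Ratio = 118:33
GCD = 1
Simplified = 118:33
Time ratio (same distance) = 33:118
Speed ratio = 118:33

118:33


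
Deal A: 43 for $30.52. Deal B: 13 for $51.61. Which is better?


Deal A: $30.52/43 = $0.7098/unit
Deal B: $51.61/13 = $3.9700/unit
A is cheaper per unit
= Deal A

Deal A


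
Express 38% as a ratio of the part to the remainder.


38% means 38 parts out of 100; remainder = 62
Part : remainder = 38:62
GCD = 2
= 19:31

19:31


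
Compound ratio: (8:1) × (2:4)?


Compound ratio = (8×2) : (1×4)
= 16:4
GCD = 4
= 4:1

4:1


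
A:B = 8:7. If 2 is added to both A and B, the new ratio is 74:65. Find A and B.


Let A = 8k, B = 7k.
(8k + 2) / (7k + 2) = 74/65
Cross-multiply: 65(8k + 2) = 74(7k + 2)
520k + 130 = 518k + 148
520k - 518k = 148 - 130
2k = 18
k = 18/2 = 9
A = 8×9 = 72, B = 7×9 = 63
= A = 72, B = 63

A = 72, B = 63


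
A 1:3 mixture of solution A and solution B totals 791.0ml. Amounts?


Total parts = 1 + 3 = 4
solution A: 791.0 × 1/4 = 197.8ml
solution B: 791.0 × 3/4 = 593.3ml
= 197.8ml and 593.3ml

197.8ml and 593.3ml


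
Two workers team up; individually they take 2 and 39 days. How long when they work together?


Rate of A = 1/2 per day
Rate of B = 1/39 per day
Combined rate = 1/2 + 1/39 = 41/78 ≈ 0.5256 per day
Days = 1 / combined rate = 78/41
≈ 1.90 days

1.90 days


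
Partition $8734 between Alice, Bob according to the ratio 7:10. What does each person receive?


Total parts = 7 + 10 = 17
Alice: 8734 × 7/17 = 3596.35
Bob: 8734 × 10/17 = 5137.65
= Alice: $3596.35, Bob: $5137.65

Alice: $3596.35, Bob: $5137.65


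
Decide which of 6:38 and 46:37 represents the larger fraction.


6/38 = 0.1579
46/37 = 1.2432
0.1579 < 1.2432, so 6:38 is less
= 46:37

46:37


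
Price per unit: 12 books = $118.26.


Unit rate = total / quantity
= 118.26 / 12
= $9.86 per unit

$9.86 per unit


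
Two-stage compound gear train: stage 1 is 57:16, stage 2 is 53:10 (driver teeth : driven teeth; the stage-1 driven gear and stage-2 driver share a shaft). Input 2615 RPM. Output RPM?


Stage 1: RPM_B = RPM_A × t_A/t_B = 2615 × 57/16 = 149055/16 ≈ 9315.94
B and C share a shaft → RPM_C = RPM_B
Stage 2: RPM_D = RPM_C × t_C/t_D = RPM_A × (t_A×t_C)/(t_B×t_D)
Overall ratio = (57×53)/(16×10) = 3021/160
RPM_D = 2615 × 3021/160 = 7899915/160
≈ 49374.47 RPM

49374.47 RPM


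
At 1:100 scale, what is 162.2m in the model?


Model size = real / scale
= 162.2 / 100
= 1.6220 m

1.6220 m


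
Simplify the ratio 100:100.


GCD(100, 100) = 100
100/100 : 100/100
= 1:1

1:1


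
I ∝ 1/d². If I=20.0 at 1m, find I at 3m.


I₁d₁² = I₂d₂²
I₂ = I₁ × (d₁/d₂)²
= 20.0 × (1/3)²
= 20.0 × 1/9
= 20/9
≈ 2.2222

2.2222


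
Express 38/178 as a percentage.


Percentage = (part / whole) × 100
= (38 / 178) × 100
≈ 21.35%

21.35%


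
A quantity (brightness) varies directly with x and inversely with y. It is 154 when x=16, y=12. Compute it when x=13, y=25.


z = k·x/y
Solve for k using the known point: k = z·y/x = 154×12/16 = 1848/16 = 115.5000
Now evaluate at x=13, y=25:
z = k × 13 / 25 = (1848 × 13) / (16 × 25) = 24024/400
= 60.0600

60.0600


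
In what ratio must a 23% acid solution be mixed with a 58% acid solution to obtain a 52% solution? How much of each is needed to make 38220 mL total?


Let x parts of 23% mix with y parts of 58%.
23x + 58y = 52(x + y)
23x + 58y = 52x + 52y
x(23 - 52) = y(52 - 58)
x/y = (58 - 52)/(52 - 23) = 6/29
Simplify: 6:29
Total parts = 35; one part = 38220/35 = 1092.00 mL
23% solution: 6×1092.00 = 6552.00 mL
58% solution: 29×1092.00 = 31668.00 mL
= ratio 6:29; 6552.00 mL and 31668.00 mL

ratio 6:29; 6552.00 mL and 31668.00 mL


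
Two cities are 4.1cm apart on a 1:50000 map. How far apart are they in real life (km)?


Real distance = map distance × scale
= 4.1cm × 50000
= 205000 cm = 2050.0 m
= 2.050 km

2.050 km


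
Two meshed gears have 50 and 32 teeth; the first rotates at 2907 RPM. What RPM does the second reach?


Gear ratio = 50:32 = 25:16
RPM_B = RPM_A × (teeth_A / teeth_B)
= 2907 × (50/32)
= 4542.2 RPM

4542.2 RPM


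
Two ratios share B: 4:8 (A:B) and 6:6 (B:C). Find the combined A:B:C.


Match B: multiply A:B by 6 → 24:48
Multiply B:C by 8 → 48:48
Combined: 24:48:48
GCD = 24
= 1:2:2

1:2:2


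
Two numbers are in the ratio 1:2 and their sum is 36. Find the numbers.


Let A = 1k, B = 2k.
1k + 2k = 36
3k = 36 → k = 36/3 = 12
A = 1×12 = 12, B = 2×12 = 24
= A = 12, B = 24

A = 12, B = 24


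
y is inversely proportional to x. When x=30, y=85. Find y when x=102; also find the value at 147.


Inverse proportion: x × y = constant
k = 30 × 85 = 2550
At x=102: k/102 = 25.00
At x=147: k/147 = 17.35
= 25.00 and 17.35

25.00 and 17.35


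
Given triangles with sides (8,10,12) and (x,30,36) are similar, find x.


Scale factor = 30/10 = 3
Missing side = 8 × 3
= 24.0

24.0


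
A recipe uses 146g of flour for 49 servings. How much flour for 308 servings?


Direct proportion: y/x = constant
k = 146/49 ≈ 2.9796
y₂ = k × 308 = 146 × 308 / 49 = 44968/49
≈ 917.71

917.71


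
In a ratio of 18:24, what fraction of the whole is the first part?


Total parts = 18 + 24 = 42
First part: 18/42 = 3/7
= 3/7

3/7


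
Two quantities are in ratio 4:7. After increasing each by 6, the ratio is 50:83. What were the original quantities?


Let A = 4k, B = 7k.
(4k + 6) / (7k + 6) = 50/83
Cross-multiply: 83(4k + 6) = 50(7k + 6)
332k + 498 = 350k + 300
332k - 350k = 300 - 498
-18k = -198
k = -198/-18 = 11
A = 4×11 = 44, B = 7×11 = 77
= A = 44, B = 77

A = 44, B = 77


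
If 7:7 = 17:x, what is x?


Cross multiply: 7 × x = 7 × 17
7x = 119
x = 119 / 7
= 17.00

17.00


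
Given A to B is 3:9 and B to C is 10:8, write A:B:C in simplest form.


Match B: multiply A:B by 10 → 30:90
Multiply B:C by 9 → 90:72
Combined: 30:90:72
GCD = 6
= 5:15:12

5:15:12


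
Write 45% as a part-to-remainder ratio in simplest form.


45% means 45 parts out of 100; remainder = 55
Part : remainder = 45:55
GCD = 5
= 9:11

9:11


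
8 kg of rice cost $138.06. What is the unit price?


Unit rate = total / quantity
= 138.06 / 8
= $17.26 per unit

$17.26 per unit


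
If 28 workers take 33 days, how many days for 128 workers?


Inverse proportion: x × y = constant
k = 28 × 33 = 924
y₂ = k / 128 = 924 / 128
= 7.22

7.22


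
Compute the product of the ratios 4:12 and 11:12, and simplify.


Compound ratio = (4×11) : (12×12)
= 44:144
GCD = 4
= 11:36

11:36


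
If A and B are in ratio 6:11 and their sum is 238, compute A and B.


Let A = 6k, B = 11k.
6k + 11k = 238
17k = 238 → k = 238/17 = 14
A = 6×14 = 84, B = 11×14 = 154
= A = 84, B = 154

A = 84, B = 154


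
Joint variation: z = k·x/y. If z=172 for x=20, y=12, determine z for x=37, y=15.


z = k·x/y
Solve for k using the known point: k = z·y/x = 172×12/20 = 2064/20 = 103.2000
Now evaluate at x=37, y=15:
z = k × 37 / 15 = (2064 × 37) / (20 × 15) = 76368/300
= 254.5600

254.5600


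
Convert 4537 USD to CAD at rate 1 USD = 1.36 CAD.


Amount × rate = 4537 × 1.36
= 6170.32 CAD

6170.32 CAD


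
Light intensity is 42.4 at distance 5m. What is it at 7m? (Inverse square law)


I₁d₁² = I₂d₂²
I₂ = I₁ × (d₁/d₂)²
= 42.4 × (5/7)²
= 42.4 × 25/49
= 1060/49
≈ 21.6327

21.6327


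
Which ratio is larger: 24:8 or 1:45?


24/8 = 3.0000
1/45 = 0.0222
3.0000 > 0.0222, so 24:8 is greater
= 24:8

24:8


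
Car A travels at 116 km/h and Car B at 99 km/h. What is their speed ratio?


Ratio = 116:99
GCD = 1
Simplified = 116:99
Time ratio (same distance) = 99:116
Speed ratio = 116:99

116:99


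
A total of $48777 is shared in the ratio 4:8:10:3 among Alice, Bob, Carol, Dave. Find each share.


Total parts = 4 + 8 + 10 + 3 = 25
Alice: 48777 × 4/25 = 7804.32
Bob: 48777 × 8/25 = 15608.64
Carol: 48777 × 10/25 = 19510.80
Dave: 48777 × 3/25 = 5853.24
= Alice: $7804.32, Bob: $15608.64, Carol: $19510.80, Dave: $5853.24

Alice: $7804.32, Bob: $15608.64, Carol: $19510.80, Dave: $5853.24


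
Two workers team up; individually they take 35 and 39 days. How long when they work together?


Rate of A = 1/35 per day
Rate of B = 1/39 per day
Combined rate = 1/35 + 1/39 = 74/1365 ≈ 0.0542 per day
Days = 1 / combined rate = 1365/74
≈ 18.45 days

18.45 days


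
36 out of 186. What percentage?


Percentage = (part / whole) × 100
= (36 / 186) × 100
≈ 19.35%

19.35%


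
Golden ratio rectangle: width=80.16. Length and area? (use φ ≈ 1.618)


φ = (1 + √5) / 2 ≈ 1.618
Length = width × φ = 80.16 × 1.618 = 129.69888
≈ 129.70
Area = width × length = 80.16 × 129.69888 = 10396.6622208 ≈ 10396.66
= Length: 129.70, Area: 10396.66

Length: 129.70, Area: 10396.66


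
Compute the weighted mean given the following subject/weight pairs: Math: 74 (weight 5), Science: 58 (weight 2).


Numerator = 74×5 + 58×2
= 370 + 116
= 486
Total weight = 7
Weighted avg = 486/7
= 69.43

69.43


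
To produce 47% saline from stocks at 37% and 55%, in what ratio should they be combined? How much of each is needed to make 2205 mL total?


Let x parts of 37% mix with y parts of 55%.
37x + 55y = 47(x + y)
37x + 55y = 47x + 47y
x(37 - 47) = y(47 - 55)
x/y = (55 - 47)/(47 - 37) = 8/10
Simplify: 4:5
Total parts = 9; one part = 2205/9 = 245.00 mL
37% solution: 4×245.00 = 980.00 mL
55% solution: 5×245.00 = 1225.00 mL
= ratio 4:5; 980.00 mL and 1225.00 mL

ratio 4:5; 980.00 mL and 1225.00 mL


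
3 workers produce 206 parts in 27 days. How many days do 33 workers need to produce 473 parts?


Days ∝ work / workers, so d₂ = d₁ × (m₁/m₂) × (w₂/w₁)
Workers factor (inverse): 3/33 ≈ 0.0909
Work factor (direct): 473/206 ≈ 2.2961
d₂ = 27 × 3/33 × 473/206 = (27 × 3 × 473) / (33 × 206) = 38313/6798
≈ 5.64 days

5.64 days


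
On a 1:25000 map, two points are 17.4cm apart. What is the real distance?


Real distance = map distance × scale
= 17.4cm × 25000
= 435000 cm = 4350.0 m
= 4.350 km

4.350 km


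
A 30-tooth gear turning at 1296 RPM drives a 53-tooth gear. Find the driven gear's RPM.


Gear ratio = 30:53 = 30:53
RPM_B = RPM_A × (teeth_A / teeth_B)
= 1296 × (30/53)
= 733.6 RPM

733.6 RPM


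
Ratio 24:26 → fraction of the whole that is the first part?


Total parts = 24 + 26 = 50
First part: 24/50 = 12/25
= 12/25

12/25


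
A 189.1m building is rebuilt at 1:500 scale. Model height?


Model size = real / scale
= 189.1 / 500
= 0.3782 m

0.3782 m


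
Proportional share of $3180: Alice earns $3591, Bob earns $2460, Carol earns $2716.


Total income = 3591 + 2460 + 2716 = $8767
Alice: $3180 × 3591/8767 = $1302.54
Bob: $3180 × 2460/8767 = $892.30
Carol: $3180 × 2716/8767 = $985.16
= Alice: $1302.54, Bob: $892.30, Carol: $985.16

Alice: $1302.54, Bob: $892.30, Carol: $985.16


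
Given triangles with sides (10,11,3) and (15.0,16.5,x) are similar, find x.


Scale factor = 15.0/10 = 1.5
Missing side = 3 × 1.5
= 4.5

4.5


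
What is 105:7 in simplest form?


GCD(105, 7) = 7
105/7 : 7/7
= 15:1

15:1


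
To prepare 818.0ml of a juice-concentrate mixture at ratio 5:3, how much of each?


Total parts = 5 + 3 = 8
juice: 818.0 × 5/8 = 511.3ml
concentrate: 818.0 × 3/8 = 306.8ml
= 511.3ml and 306.8ml

511.3ml and 306.8ml


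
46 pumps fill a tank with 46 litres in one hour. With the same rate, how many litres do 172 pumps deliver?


Direct proportion: y/x = constant
k = 46/46 = 1.0000
y₂ = k × 172 = 46 × 172 / 46 = 7912/46
= 172.00

172.00


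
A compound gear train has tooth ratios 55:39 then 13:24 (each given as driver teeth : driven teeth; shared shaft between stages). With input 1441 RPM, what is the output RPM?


Stage 1: RPM_B = RPM_A × t_A/t_B = 1441 × 55/39 = 79255/39 ≈ 2032.18
B and C share a shaft → RPM_C = RPM_B
Stage 2: RPM_D = RPM_C × t_C/t_D = RPM_A × (t_A×t_C)/(t_B×t_D)
Overall ratio = (55×13)/(39×24) = 715/936
RPM_D = 1441 × 715/936 = 1030315/936
≈ 1100.76 RPM

1100.76 RPM


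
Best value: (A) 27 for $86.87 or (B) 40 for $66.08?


Deal A: $86.87/27 = $3.2174/unit
Deal B: $66.08/40 = $1.6520/unit
B is cheaper per unit
= Deal B

Deal B


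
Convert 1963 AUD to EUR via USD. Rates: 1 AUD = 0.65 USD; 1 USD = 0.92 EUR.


Step 1: 1963 AUD × 0.65 = 1275.95 USD
Step 2: 1275.95 USD × 0.92 = 1173.87 EUR
Implied rate AUD→EUR = 0.65 × 0.92 = 0.5980
= 1173.87 EUR

1173.87 EUR


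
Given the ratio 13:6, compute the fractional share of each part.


Total parts = 13 + 6 = 19
First part: 13/19 = 13/19
Second part: 6/19 = 6/19
= 13/19 and 6/19

13/19 and 6/19


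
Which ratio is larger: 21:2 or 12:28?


21/2 = 10.5000
12/28 = 0.4286
10.5000 > 0.4286, so 21:2 is greater
= 21:2

21:2


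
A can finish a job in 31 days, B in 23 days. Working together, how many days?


Rate of A = 1/31 per day
Rate of B = 1/23 per day
Combined rate = 1/31 + 1/23 = 54/713 ≈ 0.0757 per day
Days = 1 / combined rate = 713/54
≈ 13.20 days

13.20 days


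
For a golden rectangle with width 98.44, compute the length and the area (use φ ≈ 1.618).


φ = (1 + √5) / 2 ≈ 1.618
Length = width × φ = 98.44 × 1.618 = 159.27592
≈ 159.28
Area = width × length = 98.44 × 159.27592 = 15679.1215648 ≈ 15679.12
= Length: 159.28, Area: 15679.12

Length: 159.28, Area: 15679.12


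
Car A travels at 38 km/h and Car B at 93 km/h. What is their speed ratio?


Ratio = 38:93
GCD = 1
Simplified = 38:93
Time ratio (same distance) = 93:38
Speed ratio = 38:93

38:93


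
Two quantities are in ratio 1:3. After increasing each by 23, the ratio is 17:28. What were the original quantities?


Let A = 1k, B = 3k.
(1k + 23) / (3k + 23) = 17/28
Cross-multiply: 28(1k + 23) = 17(3k + 23)
28k + 644 = 51k + 391
28k - 51k = 391 - 644
-23k = -253
k = -253/-23 = 11
A = 1×11 = 11, B = 3×11 = 33
= A = 11, B = 33

A = 11, B = 33


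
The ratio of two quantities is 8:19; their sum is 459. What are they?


Let A = 8k, B = 19k.
8k + 19k = 459
27k = 459 → k = 459/27 = 17
A = 8×17 = 136, B = 19×17 = 323
= A = 136, B = 323

A = 136, B = 323


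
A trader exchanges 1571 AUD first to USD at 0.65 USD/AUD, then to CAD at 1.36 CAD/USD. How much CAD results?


Step 1: 1571 AUD × 0.65 = 1021.15 USD
Step 2: 1021.15 USD × 1.36 = 1388.76 CAD
Implied rate AUD→CAD = 0.65 × 1.36 = 0.8840
= 1388.76 CAD

1388.76 CAD


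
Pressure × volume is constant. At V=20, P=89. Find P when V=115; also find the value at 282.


Inverse proportion: x × y = constant
k = 20 × 89 = 1780
At x=115: k/115 = 15.48
At x=282: k/282 = 6.31
= 15.48 and 6.31

15.48 and 6.31


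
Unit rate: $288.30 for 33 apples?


Unit rate = total / quantity
= 288.30 / 33
= $8.74 per unit

$8.74 per unit


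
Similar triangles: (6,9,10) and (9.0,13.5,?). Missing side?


Scale factor = 9.0/6 = 1.5
Missing side = 10 × 1.5
= 15.0

15.0


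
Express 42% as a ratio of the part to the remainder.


42% means 42 parts out of 100; remainder = 58
Part : remainder = 42:58
GCD = 2
= 21:29

21:29


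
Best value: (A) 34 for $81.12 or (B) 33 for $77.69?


Deal A: $81.12/34 = $2.3859/unit
Deal B: $77.69/33 = $2.3542/unit
B is cheaper per unit
= Deal B

Deal B


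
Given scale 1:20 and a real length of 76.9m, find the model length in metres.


Model size = real / scale
= 76.9 / 20
= 3.8450 m

3.8450 m


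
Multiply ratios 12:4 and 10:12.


Compound ratio = (12×10) : (4×12)
= 120:48
GCD = 24
= 5:2

5:2


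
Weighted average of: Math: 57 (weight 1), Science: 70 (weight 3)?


Numerator = 57×1 + 70×3
= 57 + 210
= 267
Total weight = 4
Weighted avg = 267/4
= 66.75

66.75


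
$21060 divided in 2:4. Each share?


Total parts = 2 + 4 = 6
Part 1: 21060 × 2/6 = 7020.00
Part 2: 21060 × 4/6 = 14040.00
= Part 1: $7020.00, Part 2: $14040.00

Part 1: $7020.00, Part 2: $14040.00


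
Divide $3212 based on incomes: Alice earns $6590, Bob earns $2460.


Total income = 6590 + 2460 = $9050
Alice: $3212 × 6590/9050 = $2338.90
Bob: $3212 × 2460/9050 = $873.10
= Alice: $2338.90, Bob: $873.10

Alice: $2338.90, Bob: $873.10


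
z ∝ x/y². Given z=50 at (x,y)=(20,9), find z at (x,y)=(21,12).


z = k·x/y²
Solve for k using the known point: k = z·y²/x = 50×81/20 = 4050/20 = 202.5000
Now evaluate at x=21, y=12:
z = k × 21 / 144 = (4050 × 21) / (20 × 144) = 85050/2880
≈ 29.5313

29.5313


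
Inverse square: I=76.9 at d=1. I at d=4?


I₁d₁² = I₂d₂²
I₂ = I₁ × (d₁/d₂)²
= 76.9 × (1/4)²
= 76.9 × 1/16
= 76.9/16
≈ 4.8063

4.8063


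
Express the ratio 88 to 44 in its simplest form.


GCD(88, 44) = 44
88/44 : 44/44
= 2:1

2:1


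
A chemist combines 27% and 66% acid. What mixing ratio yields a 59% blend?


Let x parts of 27% mix with y parts of 66%.
27x + 66y = 59(x + y)
27x + 66y = 59x + 59y
x(27 - 59) = y(59 - 66)
x/y = (66 - 59)/(59 - 27) = 7/32
Simplify: 7:32
= 7:32

7:32


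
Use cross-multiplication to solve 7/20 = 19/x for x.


Cross multiply: 7 × x = 20 × 19
7x = 380
x = 380 / 7
= 54.29

54.29


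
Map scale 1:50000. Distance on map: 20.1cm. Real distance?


Real distance = map distance × scale
= 20.1cm × 50000
= 1005000 cm = 10050.0 m
= 10.050 km

10.050 km


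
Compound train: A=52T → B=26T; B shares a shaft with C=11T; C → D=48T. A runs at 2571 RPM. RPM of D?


Stage 1: RPM_B = RPM_A × t_A/t_B = 2571 × 52/26 = 133692/26 = 5142.00
B and C share a shaft → RPM_C = RPM_B
Stage 2: RPM_D = RPM_C × t_C/t_D = RPM_A × (t_A×t_C)/(t_B×t_D)
Overall ratio = (52×11)/(26×48) = 572/1248
RPM_D = 2571 × 572/1248 = 1470612/1248
≈ 1178.38 RPM

1178.38 RPM


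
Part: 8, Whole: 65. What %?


Percentage = (part / whole) × 100
= (8 / 65) × 100
≈ 12.31%

12.31%


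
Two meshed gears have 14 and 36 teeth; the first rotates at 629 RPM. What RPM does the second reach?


Gear ratio = 14:36 = 7:18
RPM_B = RPM_A × (teeth_A / teeth_B)
= 629 × (14/36)
= 244.6 RPM

244.6 RPM


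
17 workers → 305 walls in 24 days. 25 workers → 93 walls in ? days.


Days ∝ work / workers, so d₂ = d₁ × (m₁/m₂) × (w₂/w₁)
Workers factor (inverse): 17/25 = 0.6800
Work factor (direct): 93/305 ≈ 0.3049
d₂ = 24 × 17/25 × 93/305 = (24 × 17 × 93) / (25 × 305) = 37944/7625
≈ 4.98 days

4.98 days


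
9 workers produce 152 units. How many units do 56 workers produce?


Direct proportion: y/x = constant
k = 152/9 ≈ 16.8889
y₂ = k × 56 = 152 × 56 / 9 = 8512/9
≈ 945.78

945.78


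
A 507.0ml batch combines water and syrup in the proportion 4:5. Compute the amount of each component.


Total parts = 4 + 5 = 9
water: 507.0 × 4/9 = 225.3ml
syrup: 507.0 × 5/9 = 281.7ml
= 225.3ml and 281.7ml

225.3ml and 281.7ml


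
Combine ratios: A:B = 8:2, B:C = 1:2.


Match B: multiply A:B by 1 → 8:2
Multiply B:C by 2 → 2:4
Combined: 8:2:4
GCD = 2
= 4:1:2

4:1:2


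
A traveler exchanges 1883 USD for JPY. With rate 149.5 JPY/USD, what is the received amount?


Amount × rate = 1883 × 149.5
= 281508.50 JPY

281508.50 JPY


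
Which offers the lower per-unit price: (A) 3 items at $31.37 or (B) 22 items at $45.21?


Deal A: $31.37/3 = $10.4567/unit
Deal B: $45.21/22 = $2.0550/unit
B is cheaper per unit
= Deal B

Deal B


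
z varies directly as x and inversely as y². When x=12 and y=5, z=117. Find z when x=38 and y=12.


z = k·x/y²
Solve for k using the known point: k = z·y²/x = 117×25/12 = 2925/12 = 243.7500
Now evaluate at x=38, y=12:
z = k × 38 / 144 = (2925 × 38) / (12 × 144) = 111150/1728
≈ 64.3229

64.3229


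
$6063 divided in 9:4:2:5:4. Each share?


Total parts = 9 + 4 + 2 + 5 + 4 = 24
Part 1: 6063 × 9/24 = 2273.63
Part 2: 6063 × 4/24 = 1010.50
Part 3: 6063 × 2/24 = 505.25
Part 4: 6063 × 5/24 = 1263.13
Part 5: 6063 × 4/24 = 1010.50
= Part 1: $2273.63, Part 2: $1010.50, Part 3: $505.25, Part 4: $1263.13, Part 5: $1010.50

Part 1: $2273.63, Part 2: $1010.50, Part 3: $505.25, Part 4: $1263.13, Part 5: $1010.50


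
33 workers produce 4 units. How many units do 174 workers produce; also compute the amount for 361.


Direct proportion: y/x = constant
k = 4/33 ≈ 0.1212
y at x=174: k × 174 = 4 × 174 / 33 = 696/33 ≈ 21.09
y at x=361: k × 361 = 4 × 361 / 33 = 1444/33 ≈ 43.76
= 21.09 and 43.76

21.09 and 43.76


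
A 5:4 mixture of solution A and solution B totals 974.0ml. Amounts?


Total parts = 5 + 4 = 9
solution A: 974.0 × 5/9 = 541.1ml
solution B: 974.0 × 4/9 = 432.9ml
= 541.1ml and 432.9ml

541.1ml and 432.9ml


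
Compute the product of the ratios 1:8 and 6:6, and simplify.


Compound ratio = (1×6) : (8×6)
= 6:48
GCD = 6
= 1:8

1:8


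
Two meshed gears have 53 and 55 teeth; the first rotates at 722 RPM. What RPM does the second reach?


Gear ratio = 53:55 = 53:55
RPM_B = RPM_A × (teeth_A / teeth_B)
= 722 × (53/55)
= 695.7 RPM

695.7 RPM


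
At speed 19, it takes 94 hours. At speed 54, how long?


Inverse proportion: x × y = constant
k = 19 × 94 = 1786
y₂ = k / 54 = 1786 / 54
= 33.07

33.07


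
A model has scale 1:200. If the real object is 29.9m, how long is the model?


Model size = real / scale
= 29.9 / 200
= 0.1495 m

0.1495 m


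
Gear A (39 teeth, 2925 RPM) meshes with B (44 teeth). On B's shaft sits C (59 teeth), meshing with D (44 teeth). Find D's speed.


Stage 1: RPM_B = RPM_A × t_A/t_B = 2925 × 39/44 = 114075/44 ≈ 2592.61
B and C share a shaft → RPM_C = RPM_B
Stage 2: RPM_D = RPM_C × t_C/t_D = RPM_A × (t_A×t_C)/(t_B×t_D)
Overall ratio = (39×59)/(44×44) = 2301/1936
RPM_D = 2925 × 2301/1936 = 6730425/1936
≈ 3476.46 RPM

3476.46 RPM


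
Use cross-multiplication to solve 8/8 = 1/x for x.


Cross multiply: 8 × x = 8 × 1
8x = 8
x = 8 / 8
= 1.00

1.00


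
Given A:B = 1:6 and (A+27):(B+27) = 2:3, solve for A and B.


Let A = 1k, B = 6k.
(1k + 27) / (6k + 27) = 2/3
Cross-multiply: 3(1k + 27) = 2(6k + 27)
3k + 81 = 12k + 54
3k - 12k = 54 - 81
-9k = -27
k = -27/-9 = 3
A = 1×3 = 3, B = 6×3 = 18
= A = 3, B = 18

A = 3, B = 18


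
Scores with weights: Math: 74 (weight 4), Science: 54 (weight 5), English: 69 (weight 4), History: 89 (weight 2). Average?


Numerator = 74×4 + 54×5 + 69×4 + 89×2
= 296 + 270 + 276 + 178
= 1020
Total weight = 15
Weighted avg = 1020/15
= 68.00

68.00


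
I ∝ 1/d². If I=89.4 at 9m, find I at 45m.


I₁d₁² = I₂d₂²
I₂ = I₁ × (d₁/d₂)²
= 89.4 × (9/45)²
= 89.4 × 81/2025
= 7241.4/2025
= 3.5760

3.5760


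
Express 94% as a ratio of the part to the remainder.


94% means 94 parts out of 100; remainder = 6
Part : remainder = 94:6
GCD = 2
= 47:3

47:3


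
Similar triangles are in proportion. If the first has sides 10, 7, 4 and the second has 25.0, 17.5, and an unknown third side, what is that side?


Scale factor = 25.0/10 = 2.5
Missing side = 4 × 2.5
= 10.0

10.0


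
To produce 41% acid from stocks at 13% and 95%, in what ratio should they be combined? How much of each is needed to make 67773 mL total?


Let x parts of 13% mix with y parts of 95%.
13x + 95y = 41(x + y)
13x + 95y = 41x + 41y
x(13 - 41) = y(41 - 95)
x/y = (95 - 41)/(41 - 13) = 54/28
Simplify: 27:14
Total parts = 41; one part = 67773/41 = 1653.00 mL
13% solution: 27×1653.00 = 44631.00 mL
95% solution: 14×1653.00 = 23142.00 mL
= ratio 27:14; 44631.00 mL and 23142.00 mL

ratio 27:14; 44631.00 mL and 23142.00 mL


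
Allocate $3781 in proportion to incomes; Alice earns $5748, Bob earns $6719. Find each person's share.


Total income = 5748 + 6719 = $12467
Alice: $3781 × 5748/12467 = $1743.26
Bob: $3781 × 6719/12467 = $2037.74
= Alice: $1743.26, Bob: $2037.74

Alice: $1743.26, Bob: $2037.74


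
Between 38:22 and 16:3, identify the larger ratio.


38/22 = 1.7273
16/3 = 5.3333
1.7273 < 5.3333, so 38:22 is less
= 16:3

16:3


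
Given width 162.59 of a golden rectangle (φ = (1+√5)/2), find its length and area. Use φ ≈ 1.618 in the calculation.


φ = (1 + √5) / 2 ≈ 1.618
Length = width × φ = 162.59 × 1.618 = 263.07062
≈ 263.07
Area = width × length = 162.59 × 263.07062 = 42772.6521058 ≈ 42772.65
= Length: 263.07, Area: 42772.65

Length: 263.07, Area: 42772.65


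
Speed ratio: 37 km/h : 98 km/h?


Ratio = 37:98
GCD = 1
Simplified = 37:98
Time ratio (same distance) = 98:37
Speed ratio = 37:98

37:98


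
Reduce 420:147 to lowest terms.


GCD(420, 147) = 21
420/21 : 147/21
= 20:7

20:7


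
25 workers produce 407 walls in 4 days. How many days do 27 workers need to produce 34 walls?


Days ∝ work / workers, so d₂ = d₁ × (m₁/m₂) × (w₂/w₁)
Workers factor (inverse): 25/27 ≈ 0.9259
Work factor (direct): 34/407 ≈ 0.0835
d₂ = 4 × 25/27 × 34/407 = (4 × 25 × 34) / (27 × 407) = 3400/10989
≈ 0.31 days

0.31 days


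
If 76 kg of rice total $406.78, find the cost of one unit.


Unit rate = total / quantity
= 406.78 / 76
= $5.35 per unit

$5.35 per unit


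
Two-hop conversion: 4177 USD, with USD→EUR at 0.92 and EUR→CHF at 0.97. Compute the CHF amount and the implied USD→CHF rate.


Step 1: 4177 USD × 0.92 = 3842.84 EUR
Step 2: 3842.84 EUR × 0.97 = 3727.55 CHF
Implied rate USD→CHF = 0.92 × 0.97 = 0.8924
= 3727.55 CHF; implied rate 0.8924 CHF/USD

3727.55 CHF; implied rate 0.8924 CHF/USD


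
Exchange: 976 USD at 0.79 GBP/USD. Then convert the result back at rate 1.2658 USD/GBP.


Amount × rate = 976 × 0.79 = 771.04 GBP
Round-trip: 771.04 × 1.2658 = 975.98 USD
= 771.04 GBP, then 975.98 USD

771.04 GBP, then 975.98 USD


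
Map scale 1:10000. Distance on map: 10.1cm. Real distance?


Real distance = map distance × scale
= 10.1cm × 10000
= 101000 cm = 1010.0 m
= 1.010 km

1.010 km


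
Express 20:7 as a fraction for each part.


Total parts = 20 + 7 = 27
First part: 20/27 = 20/27
Second part: 7/27 = 7/27
= 20/27 and 7/27

20/27 and 7/27


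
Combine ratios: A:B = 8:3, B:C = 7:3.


Match B: multiply A:B by 7 → 56:21
Multiply B:C by 3 → 21:9
Combined: 56:21:9
GCD = 1
= 56:21:9

56:21:9


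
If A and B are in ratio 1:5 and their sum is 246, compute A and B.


Let A = 1k, B = 5k.
1k + 5k = 246
6k = 246 → k = 246/6 = 41
A = 1×41 = 41, B = 5×41 = 205
= A = 41, B = 205

A = 41, B = 205


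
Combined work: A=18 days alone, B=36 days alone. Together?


Rate of A = 1/18 per day
Rate of B = 1/36 per day
Combined rate = 1/18 + 1/36 = 54/648 ≈ 0.0833 per day
Days = 1 / combined rate = 648/54
= 12.00 days

12.00 days


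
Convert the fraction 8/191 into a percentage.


Percentage = (part / whole) × 100
= (8 / 191) × 100
≈ 4.19%

4.19%


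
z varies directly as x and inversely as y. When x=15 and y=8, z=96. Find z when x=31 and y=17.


z = k·x/y
Solve for k using the known point: k = z·y/x = 96×8/15 = 768/15 = 51.2000
Now evaluate at x=31, y=17:
z = k × 31 / 17 = (768 × 31) / (15 × 17) = 23808/255
≈ 93.3647

93.3647


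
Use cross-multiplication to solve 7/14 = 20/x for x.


Cross multiply: 7 × x = 14 × 20
7x = 280
x = 280 / 7
= 40.00

40.00


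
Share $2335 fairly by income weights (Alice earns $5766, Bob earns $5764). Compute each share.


Total income = 5766 + 5764 = $11530
Alice: $2335 × 5766/11530 = $1167.70
Bob: $2335 × 5764/11530 = $1167.30
= Alice: $1167.70, Bob: $1167.30

Alice: $1167.70, Bob: $1167.30


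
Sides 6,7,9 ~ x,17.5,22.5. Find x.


Scale factor = 17.5/7 = 2.5
Missing side = 6 × 2.5
= 15.0

15.0


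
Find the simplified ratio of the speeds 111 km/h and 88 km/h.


Ratio = 111:88
GCD = 1
Simplified = 111:88
Time ratio (same distance) = 88:111
Speed ratio = 111:88

111:88


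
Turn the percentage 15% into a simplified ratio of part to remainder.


15% means 15 parts out of 100; remainder = 85
Part : remainder = 15:85
GCD = 5
= 3:17

3:17


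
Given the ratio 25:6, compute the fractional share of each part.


Total parts = 25 + 6 = 31
First part: 25/31 = 25/31
Second part: 6/31 = 6/31
= 25/31 and 6/31

25/31 and 6/31


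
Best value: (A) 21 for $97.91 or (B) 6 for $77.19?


Deal A: $97.91/21 = $4.6624/unit
Deal B: $77.19/6 = $12.8650/unit
A is cheaper per unit
= Deal A

Deal A


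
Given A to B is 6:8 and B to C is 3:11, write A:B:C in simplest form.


Match B: multiply A:B by 3 → 18:24
Multiply B:C by 8 → 24:88
Combined: 18:24:88
GCD = 2
= 9:12:44

9:12:44


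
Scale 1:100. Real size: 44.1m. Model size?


Model size = real / scale
= 44.1 / 100
= 0.4410 m

0.4410 m


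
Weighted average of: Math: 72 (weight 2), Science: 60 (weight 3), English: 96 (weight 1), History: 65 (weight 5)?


Numerator = 72×2 + 60×3 + 96×1 + 65×5
= 144 + 180 + 96 + 325
= 745
Total weight = 11
Weighted avg = 745/11
= 67.73

67.73


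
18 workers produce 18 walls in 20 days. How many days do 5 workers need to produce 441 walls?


Days ∝ work / workers, so d₂ = d₁ × (m₁/m₂) × (w₂/w₁)
Workers factor (inverse): 18/5 = 3.6000
Work factor (direct): 441/18 = 24.5000
d₂ = 20 × 18/5 × 441/18 = (20 × 18 × 441) / (5 × 18) = 158760/90
= 1764.00 days

1764.00 days


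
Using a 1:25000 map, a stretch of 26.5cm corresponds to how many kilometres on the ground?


Real distance = map distance × scale
= 26.5cm × 25000
= 662500 cm = 6625.0 m
= 6.625 km

6.625 km


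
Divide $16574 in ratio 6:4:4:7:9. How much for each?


Total parts = 6 + 4 + 4 + 7 + 9 = 30
Part 1: 16574 × 6/30 = 3314.80
Part 2: 16574 × 4/30 = 2209.87
Part 3: 16574 × 4/30 = 2209.87
Part 4: 16574 × 7/30 = 3867.27
Part 5: 16574 × 9/30 = 4972.20
= Part 1: $3314.80, Part 2: $2209.87, Part 3: $2209.87, Part 4: $3867.27, Part 5: $4972.20

Part 1: $3314.80, Part 2: $2209.87, Part 3: $2209.87, Part 4: $3867.27, Part 5: $4972.20


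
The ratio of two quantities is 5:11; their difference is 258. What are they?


Let A = 5k, B = 11k.
11k - 5k = 258
6k = 258 → k = 258/6 = 43
A = 5×43 = 215, B = 11×43 = 473
= A = 215, B = 473

A = 215, B = 473


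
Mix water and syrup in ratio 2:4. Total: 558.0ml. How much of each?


Total parts = 2 + 4 = 6
water: 558.0 × 2/6 = 186.0ml
syrup: 558.0 × 4/6 = 372.0ml
= 186.0ml and 372.0ml

186.0ml and 372.0ml


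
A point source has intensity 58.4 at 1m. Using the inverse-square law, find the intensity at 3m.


I₁d₁² = I₂d₂²
I₂ = I₁ × (d₁/d₂)²
= 58.4 × (1/3)²
= 58.4 × 1/9
= 58.4/9
≈ 6.4889

6.4889


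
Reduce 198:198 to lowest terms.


GCD(198, 198) = 198
198/198 : 198/198
= 1:1

1:1


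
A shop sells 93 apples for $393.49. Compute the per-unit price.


Unit rate = total / quantity
= 393.49 / 93
= $4.23 per unit

$4.23 per unit


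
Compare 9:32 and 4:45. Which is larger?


9/32 = 0.2812
4/45 = 0.0889
0.2812 > 0.0889, so 9:32 is greater
= 9:32

9:32


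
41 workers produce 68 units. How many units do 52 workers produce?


Direct proportion: y/x = constant
k = 68/41 ≈ 1.6585
y₂ = k × 52 = 68 × 52 / 41 = 3536/41
≈ 86.24

86.24
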